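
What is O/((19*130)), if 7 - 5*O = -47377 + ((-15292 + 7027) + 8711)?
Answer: 23469/6175 ≈ 3.8006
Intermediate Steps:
O = 46938/5 (O = 7/5 - (-47377 + ((-15292 + 7027) + 8711))/5 = 7/5 - (-47377 + (-8265 + 8711))/5 = 7/5 - (-47377 + 446)/5 = 7/5 - 1/5*(-46931) = 7/5 + 46931/5 = 46938/5 ≈ 9387.6)
O/((19*130)) = 46938/(5*((19*130))) = (46938/5)/2470 = (46938/5)*(1/2470) = 23469/6175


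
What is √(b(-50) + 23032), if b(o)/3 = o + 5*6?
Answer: 2*√5743 ≈ 151.57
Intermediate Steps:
b(o) = 90 + 3*o (b(o) = 3*(o + 5*6) = 3*(o + 30) = 3*(30 + o) = 90 + 3*o)
√(b(-50) + 23032) = √((90 + 3*(-50)) + 23032) = √((90 - 150) + 23032) = √(-60 + 23032) = √22972 = 2*√5743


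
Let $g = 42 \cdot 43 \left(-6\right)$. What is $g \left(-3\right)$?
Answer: $32508$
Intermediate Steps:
$g = -10836$ ($g = 1806 \left(-6\right) = -10836$)
$g \left(-3\right) = \left(-10836\right) \left(-3\right) = 32508$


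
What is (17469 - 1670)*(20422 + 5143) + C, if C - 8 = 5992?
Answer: 403907435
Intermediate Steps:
C = 6000 (C = 8 + 5992 = 6000)
(17469 - 1670)*(20422 + 5143) + C = (17469 - 1670)*(20422 + 5143) + 6000 = 15799*25565 + 6000 = 403901435 + 6000 = 403907435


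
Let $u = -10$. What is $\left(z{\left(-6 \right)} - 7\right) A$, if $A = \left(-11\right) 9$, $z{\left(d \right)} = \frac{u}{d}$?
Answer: $528$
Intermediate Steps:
$z{\left(d \right)} = - \frac{10}{d}$
$A = -99$
$\left(z{\left(-6 \right)} - 7\right) A = \left(- \frac{10}{-6} - 7\right) \left(-99\right) = \left(\left(-10\right) \left(- \frac{1}{6}\right) - 7\right) \left(-99\right) = \left(\frac{5}{3} - 7\right) \left(-99\right) = \left(- \frac{16}{3}\right) \left(-99\right) = 528$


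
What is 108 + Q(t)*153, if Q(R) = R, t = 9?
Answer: 1485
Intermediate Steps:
108 + Q(t)*153 = 108 + 9*153 = 108 + 1377 = 1485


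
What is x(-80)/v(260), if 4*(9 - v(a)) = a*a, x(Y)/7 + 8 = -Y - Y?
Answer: -8/127 ≈ -0.062992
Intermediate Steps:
x(Y) = -56 - 14*Y (x(Y) = -56 + 7*(-Y - Y) = -56 + 7*(-2*Y) = -56 - 14*Y)
v(a) = 9 - a²/4 (v(a) = 9 - a*a/4 = 9 - a²/4)
x(-80)/v(260) = (-56 - 14*(-80))/(9 - ¼*260²) = (-56 + 1120)/(9 - ¼*67600) = 1064/(9 - 16900) = 1064/(-16891) = 1064*(-1/16891) = -8/127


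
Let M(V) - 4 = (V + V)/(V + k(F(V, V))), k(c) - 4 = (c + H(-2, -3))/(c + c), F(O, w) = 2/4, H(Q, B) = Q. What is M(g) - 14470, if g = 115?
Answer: -679810/47 ≈ -14464.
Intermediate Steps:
F(O, w) = 1/2 (F(O, w) = 2*(1/4) = 1/2)
k(c) = 4 + (-2 + c)/(2*c) (k(c) = 4 + (c - 2)/(c + c) = 4 + (-2 + c)/((2*c)) = 4 + (-2 + c)*(1/(2*c)) = 4 + (-2 + c)/(2*c))
M(V) = 4 + 2*V/(5/2 + V) (M(V) = 4 + (V + V)/(V + (9/2 - 1/1/2)) = 4 + (2*V)/(V + (9/2 - 1*2)) = 4 + (2*V)/(V + (9/2 - 2)) = 4 + (2*V)/(V + 5/2) = 4 + (2*V)/(5/2 + V) = 4 + 2*V/(5/2 + V))
M(g) - 14470 = 4*(5 + 3*115)/(5 + 2*115) - 14470 = 4*(5 + 345)/(5 + 230) - 14470 = 4*350/235 - 14470 = 4*(1/235)*350 - 14470 = 280/47 - 14470 = -679810/47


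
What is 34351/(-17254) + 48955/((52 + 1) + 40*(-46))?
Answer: -906054807/30832898 ≈ -29.386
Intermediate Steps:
34351/(-17254) + 48955/((52 + 1) + 40*(-46)) = 34351*(-1/17254) + 48955/(53 - 1840) = -34351/17254 + 48955/(-1787) = -34351/17254 + 48955*(-1/1787) = -34351/17254 - 48955/1787 = -906054807/30832898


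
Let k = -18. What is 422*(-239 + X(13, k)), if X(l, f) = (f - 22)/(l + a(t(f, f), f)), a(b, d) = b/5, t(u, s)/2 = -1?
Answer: -6438454/63 ≈ -1.0220e+5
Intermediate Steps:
t(u, s) = -2 (t(u, s) = 2*(-1) = -2)
a(b, d) = b/5 (a(b, d) = b*(⅕) = b/5)
X(l, f) = (-22 + f)/(-⅖ + l) (X(l, f) = (f - 22)/(l + (⅕)*(-2)) = (-22 + f)/(l - ⅖) = (-22 + f)/(-⅖ + l))
422*(-239 + X(13, k)) = 422*(-239 + 5*(-22 - 18)/(-2 + 5*13)) = 422*(-239 + 5*(-40)/(-2 + 65)) = 422*(-239 + 5*(-40)/63) = 422*(-239 + 5*(1/63)*(-40)) = 422*(-239 - 200/63) = 422*(-15257/63) = -6438454/63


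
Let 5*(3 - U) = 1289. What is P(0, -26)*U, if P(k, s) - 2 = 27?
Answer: -36946/5 ≈ -7389.2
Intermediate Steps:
U = -1274/5 (U = 3 - ⅕*1289 = 3 - 1289/5 = -1274/5 ≈ -254.80)
P(k, s) = 29 (P(k, s) = 2 + 27 = 29)
P(0, -26)*U = 29*(-1274/5) = -36946/5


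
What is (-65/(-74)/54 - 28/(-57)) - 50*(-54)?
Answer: 205033331/75924 ≈ 2700.5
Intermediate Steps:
(-65/(-74)/54 - 28/(-57)) - 50*(-54) = (-65*(-1/74)*(1/54) - 28*(-1/57)) + 2700 = ((65/74)*(1/54) + 28/57) + 2700 = (65/3996 + 28/57) + 2700 = 38531/75924 + 2700 = 205033331/75924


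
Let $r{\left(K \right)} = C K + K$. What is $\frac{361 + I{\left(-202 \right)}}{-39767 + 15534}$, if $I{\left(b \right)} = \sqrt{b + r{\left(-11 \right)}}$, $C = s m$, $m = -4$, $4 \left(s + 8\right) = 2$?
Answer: $- \frac{361}{24233} - \frac{i \sqrt{543}}{24233} \approx -0.014897 - 0.0009616 i$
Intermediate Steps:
$s = - \frac{15}{2}$ ($s = -8 + \frac{1}{4} \cdot 2 = -8 + \frac{1}{2} = - \frac{15}{2} \approx -7.5$)
$C = 30$ ($C = \left(- \frac{15}{2}\right) \left(-4\right) = 30$)
$r{\left(K \right)} = 31 K$ ($r{\left(K \right)} = 30 K + K = 31 K$)
$I{\left(b \right)} = \sqrt{-341 + b}$ ($I{\left(b \right)} = \sqrt{b + 31 \left(-11\right)} = \sqrt{b - 341} = \sqrt{-341 + b}$)
$\frac{361 + I{\left(-202 \right)}}{-39767 + 15534} = \frac{361 + \sqrt{-341 - 202}}{-39767 + 15534} = \frac{361 + \sqrt{-543}}{-24233} = \left(361 + i \sqrt{543}\right) \left(- \frac{1}{24233}\right) = - \frac{361}{24233} - \frac{i \sqrt{543}}{24233}$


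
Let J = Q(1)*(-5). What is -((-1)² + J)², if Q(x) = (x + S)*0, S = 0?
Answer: -1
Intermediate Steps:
Q(x) = 0 (Q(x) = (x + 0)*0 = x*0 = 0)
J = 0 (J = 0*(-5) = 0)
-((-1)² + J)² = -((-1)² + 0)² = -(1 + 0)² = -1*1² = -1*1 = -1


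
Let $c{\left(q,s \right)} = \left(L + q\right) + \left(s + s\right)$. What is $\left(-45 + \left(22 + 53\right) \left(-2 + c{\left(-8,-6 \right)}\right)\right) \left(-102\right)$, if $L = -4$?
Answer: $203490$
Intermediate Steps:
$c{\left(q,s \right)} = -4 + q + 2 s$ ($c{\left(q,s \right)} = \left(-4 + q\right) + \left(s + s\right) = \left(-4 + q\right) + 2 s = -4 + q + 2 s$)
$\left(-45 + \left(22 + 53\right) \left(-2 + c{\left(-8,-6 \right)}\right)\right) \left(-102\right) = \left(-45 + \left(22 + 53\right) \left(-2 - 24\right)\right) \left(-102\right) = \left(-45 + 75 \left(-2 - 24\right)\right) \left(-102\right) = \left(-45 + 75 \left(-26\right)\right) \left(-102\right) = \left(-45 - 1950\right) \left(-102\right) = \left(-1995\right) \left(-102\right) = 203490$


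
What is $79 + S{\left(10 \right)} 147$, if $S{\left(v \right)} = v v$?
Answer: $14779$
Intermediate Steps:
$S{\left(v \right)} = v^{2}$
$79 + S{\left(10 \right)} 147 = 79 + 10^{2} \cdot 147 = 79 + 100 \cdot 147 = 79 + 14700 = 14779$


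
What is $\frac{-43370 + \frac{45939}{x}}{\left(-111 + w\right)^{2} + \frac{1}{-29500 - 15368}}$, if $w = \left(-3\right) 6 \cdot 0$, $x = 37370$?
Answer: $- \frac{36358581019074}{10329416045495} \approx -3.5199$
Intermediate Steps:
$w = 0$ ($w = \left(-18\right) 0 = 0$)
$\frac{-43370 + \frac{45939}{x}}{\left(-111 + w\right)^{2} + \frac{1}{-29500 - 15368}} = \frac{-43370 + \frac{45939}{37370}}{\left(-111 + 0\right)^{2} + \frac{1}{-29500 - 15368}} = \frac{-43370 + 45939 \cdot \frac{1}{37370}}{\left(-111\right)^{2} + \frac{1}{-44868}} = \frac{-43370 + \frac{45939}{37370}}{12321 - \frac{1}{44868}} = - \frac{1620690961}{37370 \cdot \frac{552818627}{44868}} = \left(- \frac{1620690961}{37370}\right) \frac{44868}{552818627} = - \frac{36358581019074}{10329416045495}$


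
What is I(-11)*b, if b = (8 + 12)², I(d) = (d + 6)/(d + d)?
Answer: 1000/11 ≈ 90.909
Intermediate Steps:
I(d) = (6 + d)/(2*d) (I(d) = (6 + d)/((2*d)) = (6 + d)*(1/(2*d)) = (6 + d)/(2*d))
b = 400 (b = 20² = 400)
I(-11)*b = ((½)*(6 - 11)/(-11))*400 = ((½)*(-1/11)*(-5))*400 = (5/22)*400 = 1000/11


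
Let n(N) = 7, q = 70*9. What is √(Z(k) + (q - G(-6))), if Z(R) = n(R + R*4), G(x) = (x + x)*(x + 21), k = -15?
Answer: √817 ≈ 28.583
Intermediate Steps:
q = 630
G(x) = 2*x*(21 + x) (G(x) = (2*x)*(21 + x) = 2*x*(21 + x))
Z(R) = 7
√(Z(k) + (q - G(-6))) = √(7 + (630 - 2*(-6)*(21 - 6))) = √(7 + (630 - 2*(-6)*15)) = √(7 + (630 - 1*(-180))) = √(7 + (630 + 180)) = √(7 + 810) = √817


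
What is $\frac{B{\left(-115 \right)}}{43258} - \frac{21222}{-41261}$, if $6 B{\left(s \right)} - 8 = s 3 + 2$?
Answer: $\frac{5494305221}{10709210028} \approx 0.51304$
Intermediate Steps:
$B{\left(s \right)} = \frac{5}{3} + \frac{s}{2}$ ($B{\left(s \right)} = \frac{4}{3} + \frac{s 3 + 2}{6} = \frac{4}{3} + \frac{3 s + 2}{6} = \frac{4}{3} + \frac{2 + 3 s}{6} = \frac{4}{3} + \left(\frac{1}{3} + \frac{s}{2}\right) = \frac{5}{3} + \frac{s}{2}$)
$\frac{B{\left(-115 \right)}}{43258} - \frac{21222}{-41261} = \frac{\frac{5}{3} + \frac{1}{2} \left(-115\right)}{43258} - \frac{21222}{-41261} = \left(\frac{5}{3} - \frac{115}{2}\right) \frac{1}{43258} - - \frac{21222}{41261} = \left(- \frac{335}{6}\right) \frac{1}{43258} + \frac{21222}{41261} = - \frac{335}{259548} + \frac{21222}{41261} = \frac{5494305221}{10709210028}$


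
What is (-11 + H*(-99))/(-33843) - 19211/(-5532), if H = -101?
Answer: 66100473/20802164 ≈ 3.1776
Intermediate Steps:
(-11 + H*(-99))/(-33843) - 19211/(-5532) = (-11 - 101*(-99))/(-33843) - 19211/(-5532) = (-11 + 9999)*(-1/33843) - 19211*(-1/5532) = 9988*(-1/33843) + 19211/5532 = -9988/33843 + 19211/5532 = 66100473/20802164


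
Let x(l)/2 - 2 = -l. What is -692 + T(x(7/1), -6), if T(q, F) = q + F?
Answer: -708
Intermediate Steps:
x(l) = 4 - 2*l (x(l) = 4 + 2*(-l) = 4 - 2*l)
T(q, F) = F + q
-692 + T(x(7/1), -6) = -692 + (-6 + (4 - 14/1)) = -692 + (-6 + (4 - 14)) = -692 + (-6 - 10) = -692 - 16 = -708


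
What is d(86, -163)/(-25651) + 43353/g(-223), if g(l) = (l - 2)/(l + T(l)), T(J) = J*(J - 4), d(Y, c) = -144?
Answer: -6227220571466/641275 ≈ -9.7107e+6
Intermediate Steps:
T(J) = J*(-4 + J)
g(l) = (-2 + l)/(l + l*(-4 + l)) (g(l) = (l - 2)/(l + l*(-4 + l)) = (-2 + l)/(l + l*(-4 + l)))
d(86, -163)/(-25651) + 43353/g(-223) = -144/(-25651) + 43353/(((-2 - 223)/((-223)*(-3 - 223)))) = -144*(-1/25651) + 43353/((-1/223*(-225)/(-226))) = 144/25651 + 43353/((-1/223*(-1/226)*(-225))) = 144/25651 + 43353/(-225/50398) = 144/25651 + 43353*(-50398/225) = 144/25651 - 242767166/25 = -6227220571466/641275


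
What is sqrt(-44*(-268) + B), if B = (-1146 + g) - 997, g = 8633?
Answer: sqrt(18282) ≈ 135.21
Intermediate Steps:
B = 6490 (B = (-1146 + 8633) - 997 = 7487 - 997 = 6490)
sqrt(-44*(-268) + B) = sqrt(-44*(-268) + 6490) = sqrt(11792 + 6490) = sqrt(18282)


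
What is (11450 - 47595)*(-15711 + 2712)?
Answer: 469848855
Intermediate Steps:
(11450 - 47595)*(-15711 + 2712) = -36145*(-12999) = 469848855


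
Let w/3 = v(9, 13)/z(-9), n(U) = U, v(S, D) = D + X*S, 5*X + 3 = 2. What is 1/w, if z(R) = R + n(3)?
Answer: -5/28 ≈ -0.17857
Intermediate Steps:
X = -⅕ (X = -⅗ + (⅕)*2 = -⅗ + ⅖ = -⅕ ≈ -0.20000)
v(S, D) = D - S/5
z(R) = 3 + R (z(R) = R + 3 = 3 + R)
w = -28/5 (w = 3*((13 - ⅕*9)/(3 - 9)) = 3*((13 - 9/5)/(-6)) = 3*((56/5)*(-⅙)) = 3*(-28/15) = -28/5 ≈ -5.6000)
1/w = 1/(-28/5) = -5/28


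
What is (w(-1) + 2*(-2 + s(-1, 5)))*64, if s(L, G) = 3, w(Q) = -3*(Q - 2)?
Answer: 704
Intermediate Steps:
w(Q) = 6 - 3*Q (w(Q) = -3*(-2 + Q) = 6 - 3*Q)
(w(-1) + 2*(-2 + s(-1, 5)))*64 = ((6 - 3*(-1)) + 2*(-2 + 3))*64 = ((6 + 3) + 2*1)*64 = (9 + 2)*64 = 11*64 = 704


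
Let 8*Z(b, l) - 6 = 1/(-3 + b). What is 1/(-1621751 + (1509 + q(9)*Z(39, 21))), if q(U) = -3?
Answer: -96/155543449 ≈ -6.1719e-7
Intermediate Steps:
Z(b, l) = 3/4 + 1/(8*(-3 + b))
1/(-1621751 + (1509 + q(9)*Z(39, 21))) = 1/(-1621751 + (1509 - 3*(-17 + 6*39)/(8*(-3 + 39)))) = 1/(-1621751 + (1509 - 3*(-17 + 234)/(8*36))) = 1/(-1621751 + (1509 - 3*217/(8*36))) = 1/(-1621751 + (1509 - 3*217/288)) = 1/(-1621751 + (1509 - 217/96)) = 1/(-1621751 + 144647/96) = 1/(-155543449/96) = -96/155543449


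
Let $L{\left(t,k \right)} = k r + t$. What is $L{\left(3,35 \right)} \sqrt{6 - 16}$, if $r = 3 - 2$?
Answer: $38 i \sqrt{10} \approx 120.17 i$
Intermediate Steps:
$r = 1$ ($r = 3 - 2 = 1$)
$L{\left(t,k \right)} = k + t$ ($L{\left(t,k \right)} = k 1 + t = k + t$)
$L{\left(3,35 \right)} \sqrt{6 - 16} = \left(35 + 3\right) \sqrt{6 - 16} = 38 \sqrt{-10} = 38 i \sqrt{10}$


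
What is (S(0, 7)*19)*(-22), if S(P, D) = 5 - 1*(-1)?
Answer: -2508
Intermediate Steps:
S(P, D) = 6 (S(P, D) = 5 + 1 = 6)
(S(0, 7)*19)*(-22) = (6*19)*(-22) = 114*(-22) = -2508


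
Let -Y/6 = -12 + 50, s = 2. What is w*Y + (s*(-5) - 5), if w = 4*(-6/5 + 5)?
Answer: -17403/5 ≈ -3480.6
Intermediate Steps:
Y = -228 (Y = -6*(-12 + 50) = -6*38 = -228)
w = 76/5 (w = 4*(-6*1/5 + 5) = 4*(-6/5 + 5) = 4*(19/5) = 76/5 ≈ 15.200)
w*Y + (s*(-5) - 5) = (76/5)*(-228) + (2*(-5) - 5) = -17328/5 + (-10 - 5) = -17328/5 - 15 = -17403/5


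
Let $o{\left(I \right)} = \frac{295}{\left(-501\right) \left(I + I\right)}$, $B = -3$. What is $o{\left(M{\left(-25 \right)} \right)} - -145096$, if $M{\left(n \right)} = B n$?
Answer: $\frac{2180792821}{15030} \approx 1.451 \cdot 10^{5}$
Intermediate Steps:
$M{\left(n \right)} = - 3 n$
$o{\left(I \right)} = - \frac{295}{1002 I}$ ($o{\left(I \right)} = \frac{295}{\left(-501\right) 2 I} = \frac{295}{\left(-1002\right) I} = 295 \left(- \frac{1}{1002 I}\right) = - \frac{295}{1002 I}$)
$o{\left(M{\left(-25 \right)} \right)} - -145096 = - \frac{295}{1002 \left(\left(-3\right) \left(-25\right)\right)} - -145096 = - \frac{295}{1002 \cdot 75} + 145096 = \left(- \frac{295}{1002}\right) \frac{1}{75} + 145096 = - \frac{59}{15030} + 145096 = \frac{2180792821}{15030}$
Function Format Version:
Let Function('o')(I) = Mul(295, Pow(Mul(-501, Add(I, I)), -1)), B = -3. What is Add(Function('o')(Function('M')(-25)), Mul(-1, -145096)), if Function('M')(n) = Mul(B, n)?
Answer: Rational(2180792821, 15030) ≈ 1.4510e+5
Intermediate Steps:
Function('M')(n) = Mul(-3, n)
Function('o')(I) = Mul(Rational(-295, 1002), Pow(I, -1)) (Function('o')(I) = Mul(295, Pow(Mul(-501, Mul(2, I)), -1)) = Mul(295, Pow(Mul(-1002, I), -1)) = Mul(295, Mul(Rational(-1, 1002), Pow(I, -1))) = Mul(Rational(-295, 1002), Pow(I, -1)))
Add(Function('o')(Function('M')(-25)), Mul(-1, -145096)) = Add(Mul(Rational(-295, 1002), Pow(Mul(-3, -25), -1)), Mul(-1, -145096)) = Add(Mul(Rational(-295, 1002), Pow(75, -1)), 145096) = Add(Mul(Rational(-295, 1002), Rational(1, 75)), 145096) = Add(Rational(-59, 15030), 145096) = Rational(2180792821, 15030)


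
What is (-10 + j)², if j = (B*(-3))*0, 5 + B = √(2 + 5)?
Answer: 100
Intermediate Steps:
B = -5 + √7 (B = -5 + √(2 + 5) = -5 + √7 ≈ -2.3542)
j = 0 (j = ((-5 + √7)*(-3))*0 = (15 - 3*√7)*0 = 0)
(-10 + j)² = (-10 + 0)² = (-10)² = 100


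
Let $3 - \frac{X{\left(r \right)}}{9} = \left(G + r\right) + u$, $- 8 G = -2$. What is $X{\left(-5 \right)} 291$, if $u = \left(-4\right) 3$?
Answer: $\frac{206901}{4} \approx 51725.0$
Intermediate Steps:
$u = -12$
$G = \frac{1}{4}$ ($G = \left(- \frac{1}{8}\right) \left(-2\right) = \frac{1}{4} \approx 0.25$)
$X{\left(r \right)} = \frac{531}{4} - 9 r$ ($X{\left(r \right)} = 27 - 9 \left(\left(\frac{1}{4} + r\right) - 12\right) = 27 - 9 \left(- \frac{47}{4} + r\right) = 27 - \left(- \frac{423}{4} + 9 r\right) = \frac{531}{4} - 9 r$)
$X{\left(-5 \right)} 291 = \left(\frac{531}{4} - -45\right) 291 = \left(\frac{531}{4} + 45\right) 291 = \frac{711}{4} \cdot 291 = \frac{206901}{4}$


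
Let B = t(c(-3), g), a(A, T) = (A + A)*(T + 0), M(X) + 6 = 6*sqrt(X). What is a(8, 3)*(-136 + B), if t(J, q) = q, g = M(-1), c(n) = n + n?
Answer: -6816 + 288*I ≈ -6816.0 + 288.0*I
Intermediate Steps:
c(n) = 2*n
M(X) = -6 + 6*sqrt(X)
g = -6 + 6*I (g = -6 + 6*sqrt(-1) = -6 + 6*I ≈ -6.0 + 6.0*I)
a(A, T) = 2*A*T (a(A, T) = (2*A)*T = 2*A*T)
B = -6 + 6*I ≈ -6.0 + 6.0*I
a(8, 3)*(-136 + B) = (2*8*3)*(-136 + (-6 + 6*I)) = 48*(-142 + 6*I) = -6816 + 288*I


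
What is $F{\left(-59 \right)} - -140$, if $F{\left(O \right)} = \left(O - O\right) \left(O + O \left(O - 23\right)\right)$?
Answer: $140$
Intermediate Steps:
$F{\left(O \right)} = 0$ ($F{\left(O \right)} = 0 \left(O + O \left(-23 + O\right)\right) = 0$)
$F{\left(-59 \right)} - -140 = 0 - -140 = 0 + 140 = 140$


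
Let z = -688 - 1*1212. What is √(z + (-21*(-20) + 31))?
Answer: 3*I*√161 ≈ 38.066*I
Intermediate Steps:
z = -1900 (z = -688 - 1212 = -1900)
√(z + (-21*(-20) + 31)) = √(-1900 + (-21*(-20) + 31)) = √(-1900 + (420 + 31)) = √(-1900 + 451) = √(-1449) = 3*I*√161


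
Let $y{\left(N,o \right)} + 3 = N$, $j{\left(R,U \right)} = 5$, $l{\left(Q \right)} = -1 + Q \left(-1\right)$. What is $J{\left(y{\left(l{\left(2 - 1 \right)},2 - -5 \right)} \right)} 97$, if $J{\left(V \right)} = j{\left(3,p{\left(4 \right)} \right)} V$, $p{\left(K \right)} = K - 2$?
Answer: $-2425$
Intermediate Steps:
$p{\left(K \right)} = -2 + K$
$l{\left(Q \right)} = -1 - Q$
$y{\left(N,o \right)} = -3 + N$
$J{\left(V \right)} = 5 V$
$J{\left(y{\left(l{\left(2 - 1 \right)},2 - -5 \right)} \right)} 97 = 5 \left(-3 - 2\right) 97 = 5 \left(-5\right) 97 = \left(-25\right) 97 = -2425$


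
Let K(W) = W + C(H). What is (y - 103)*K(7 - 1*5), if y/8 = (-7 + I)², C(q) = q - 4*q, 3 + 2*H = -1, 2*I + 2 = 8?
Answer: 200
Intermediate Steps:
I = 3 (I = -1 + (½)*8 = -1 + 4 = 3)
H = -2 (H = -3/2 + (½)*(-1) = -3/2 - ½ = -2)
C(q) = -3*q
y = 128 (y = 8*(-7 + 3)² = 8*(-4)² = 8*16 = 128)
K(W) = 6 + W (K(W) = W - 3*(-2) = W + 6 = 6 + W)
(y - 103)*K(7 - 1*5) = (128 - 103)*(6 + (7 - 1*5)) = 25*(6 + (7 - 5)) = 25*(6 + 2) = 25*8 = 200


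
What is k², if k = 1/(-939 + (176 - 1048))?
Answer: 1/3279721 ≈ 3.0490e-7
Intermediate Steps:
k = -1/1811 (k = 1/(-939 - 872) = 1/(-1811) = -1/1811 ≈ -0.00055218)
k² = (-1/1811)² = 1/3279721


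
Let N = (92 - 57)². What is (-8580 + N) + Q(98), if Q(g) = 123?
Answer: -7232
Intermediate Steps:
N = 1225 (N = 35² = 1225)
(-8580 + N) + Q(98) = (-8580 + 1225) + 123 = -7355 + 123 = -7232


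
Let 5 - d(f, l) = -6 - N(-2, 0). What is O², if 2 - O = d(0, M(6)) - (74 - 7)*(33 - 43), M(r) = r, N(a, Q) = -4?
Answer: 455625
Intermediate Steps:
d(f, l) = 7 (d(f, l) = 5 - (-6 - 1*(-4)) = 5 - (-6 + 4) = 5 - 1*(-2) = 5 + 2 = 7)
O = -675 (O = 2 - (7 - (74 - 7)*(33 - 43)) = 2 - (7 - 67*(-10)) = 2 - (7 - 1*(-670)) = 2 - (7 + 670) = 2 - 1*677 = 2 - 677 = -675)
O² = (-675)² = 455625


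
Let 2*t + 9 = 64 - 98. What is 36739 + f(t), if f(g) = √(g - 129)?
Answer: 36739 + I*√602/2 ≈ 36739.0 + 12.268*I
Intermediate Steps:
t = -43/2 (t = -9/2 + (64 - 98)/2 = -9/2 + (½)*(-34) = -9/2 - 17 = -43/2 ≈ -21.500)
f(g) = √(-129 + g)
36739 + f(t) = 36739 + √(-129 - 43/2) = 36739 + √(-301/2) = 36739 + I*√602/2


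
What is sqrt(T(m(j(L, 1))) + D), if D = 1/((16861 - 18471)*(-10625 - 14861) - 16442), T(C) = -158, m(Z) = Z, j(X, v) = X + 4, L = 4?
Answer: I*sqrt(265805569706043174)/41016018 ≈ 12.57*I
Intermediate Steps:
j(X, v) = 4 + X
D = 1/41016018 (D = 1/(-1610*(-25486) - 16442) = 1/(41032460 - 16442) = 1/41016018 ≈ 2.4381e-8)
sqrt(T(m(j(L, 1))) + D) = sqrt(-158 + 1/41016018) = sqrt(-6480530843/41016018) = I*sqrt(265805569706043174)/41016018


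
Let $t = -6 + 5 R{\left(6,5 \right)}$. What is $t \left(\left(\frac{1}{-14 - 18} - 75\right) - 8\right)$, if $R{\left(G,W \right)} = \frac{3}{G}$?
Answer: $\frac{18599}{64} \approx 290.61$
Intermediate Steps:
$t = - \frac{7}{2}$ ($t = -6 + 5 \cdot \frac{3}{6} = -6 + 5 \cdot 3 \cdot \frac{1}{6} = -6 + 5 \cdot \frac{1}{2} = -6 + \frac{5}{2} = - \frac{7}{2} \approx -3.5$)
$t \left(\left(\frac{1}{-14 - 18} - 75\right) - 8\right) = - \frac{7 \left(\left(\frac{1}{-14 - 18} - 75\right) - 8\right)}{2} = - \frac{7 \left(\left(\frac{1}{-32} - 75\right) - 8\right)}{2} = - \frac{7 \left(\left(- \frac{1}{32} - 75\right) - 8\right)}{2} = - \frac{7 \left(- \frac{2401}{32} - 8\right)}{2} = \left(- \frac{7}{2}\right) \left(- \frac{2657}{32}\right) = \frac{18599}{64}$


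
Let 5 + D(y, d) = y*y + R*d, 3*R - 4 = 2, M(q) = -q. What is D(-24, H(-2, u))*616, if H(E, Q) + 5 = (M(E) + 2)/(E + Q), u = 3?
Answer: 350504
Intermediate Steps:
R = 2 (R = 4/3 + (⅓)*2 = 4/3 + ⅔ = 2)
H(E, Q) = -5 + (2 - E)/(E + Q) (H(E, Q) = -5 + (-E + 2)/(E + Q) = -5 + (2 - E)/(E + Q))
D(y, d) = -5 + y² + 2*d (D(y, d) = -5 + (y*y + 2*d) = -5 + (y² + 2*d) = -5 + y² + 2*d)
D(-24, H(-2, u))*616 = (-5 + (-24)² + 2*((2 - 6*(-2) - 5*3)/(-2 + 3)))*616 = (-5 + 576 + 2*((2 + 12 - 15)/1))*616 = (-5 + 576 + 2*(1*(-1)))*616 = (-5 + 576 + 2*(-1))*616 = (-5 + 576 - 2)*616 = 569*616 = 350504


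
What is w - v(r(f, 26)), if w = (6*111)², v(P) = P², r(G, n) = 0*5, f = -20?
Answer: 443556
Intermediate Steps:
r(G, n) = 0
w = 443556 (w = 666² = 443556)
w - v(r(f, 26)) = 443556 - 1*0² = 443556 - 1*0 = 443556 + 0 = 443556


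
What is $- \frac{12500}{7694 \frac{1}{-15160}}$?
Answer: $\frac{94750000}{3847} \approx 24630.0$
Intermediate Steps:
$- \frac{12500}{7694 \frac{1}{-15160}} = - \frac{12500}{7694 \left(- \frac{1}{15160}\right)} = - \frac{12500}{- \frac{3847}{7580}} = \left(-12500\right) \left(- \frac{7580}{3847}\right) = \frac{94750000}{3847}$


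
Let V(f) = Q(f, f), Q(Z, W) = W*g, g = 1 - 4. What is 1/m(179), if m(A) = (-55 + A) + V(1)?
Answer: 1/121 ≈ 0.0082645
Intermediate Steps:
g = -3
Q(Z, W) = -3*W (Q(Z, W) = W*(-3) = -3*W)
V(f) = -3*f
m(A) = -58 + A (m(A) = (-55 + A) - 3*1 = (-55 + A) - 3 = -58 + A)
1/m(179) = 1/(-58 + 179) = 1/121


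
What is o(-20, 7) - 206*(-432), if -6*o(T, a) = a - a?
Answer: 88992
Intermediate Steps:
o(T, a) = 0 (o(T, a) = -(a - a)/6 = -⅙*0 = 0)
o(-20, 7) - 206*(-432) = 0 - 206*(-432) = 0 + 88992 = 88992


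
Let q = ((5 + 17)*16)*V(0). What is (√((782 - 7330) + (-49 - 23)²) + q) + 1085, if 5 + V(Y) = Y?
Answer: -675 + 2*I*√341 ≈ -675.0 + 36.932*I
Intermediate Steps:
V(Y) = -5 + Y
q = -1760 (q = ((5 + 17)*16)*(-5 + 0) = (22*16)*(-5) = 352*(-5) = -1760)
(√((782 - 7330) + (-49 - 23)²) + q) + 1085 = (√((782 - 7330) + (-49 - 23)²) - 1760) + 1085 = (√(-6548 + (-72)²) - 1760) + 1085 = (√(-6548 + 5184) - 1760) + 1085 = (√(-1364) - 1760) + 1085 = (2*I*√341 - 1760) + 1085 = (-1760 + 2*I*√341) + 1085 = -675 + 2*I*√341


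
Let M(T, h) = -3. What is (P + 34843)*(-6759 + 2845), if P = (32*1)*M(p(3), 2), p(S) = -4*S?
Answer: -135999758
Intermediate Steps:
P = -96 (P = (32*1)*(-3) = 32*(-3) = -96)
(P + 34843)*(-6759 + 2845) = (-96 + 34843)*(-6759 + 2845) = 34747*(-3914) = -135999758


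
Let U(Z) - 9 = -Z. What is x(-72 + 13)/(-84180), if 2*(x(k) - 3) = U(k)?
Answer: -37/84180 ≈ -0.00043953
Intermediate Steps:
U(Z) = 9 - Z
x(k) = 15/2 - k/2 (x(k) = 3 + (9 - k)/2 = 3 + (9/2 - k/2) = 15/2 - k/2)
x(-72 + 13)/(-84180) = (15/2 - (-72 + 13)/2)/(-84180) = (15/2 - 1/2*(-59))*(-1/84180) = (15/2 + 59/2)*(-1/84180) = 37*(-1/84180) = -37/84180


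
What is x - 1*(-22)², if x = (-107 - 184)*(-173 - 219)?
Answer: 113588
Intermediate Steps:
x = 114072 (x = -291*(-392) = 114072)
x - 1*(-22)² = 114072 - 1*(-22)² = 114072 - 1*484 = 114072 - 484 = 113588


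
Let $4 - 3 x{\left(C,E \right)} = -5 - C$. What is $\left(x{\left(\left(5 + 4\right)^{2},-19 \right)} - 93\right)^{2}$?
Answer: $3969$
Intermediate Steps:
$x{\left(C,E \right)} = 3 + \frac{C}{3}$ ($x{\left(C,E \right)} = \frac{4}{3} - \frac{-5 - C}{3} = \frac{4}{3} + \left(\frac{5}{3} + \frac{C}{3}\right) = 3 + \frac{C}{3}$)
$\left(x{\left(\left(5 + 4\right)^{2},-19 \right)} - 93\right)^{2} = \left(\left(3 + \frac{\left(5 + 4\right)^{2}}{3}\right) - 93\right)^{2} = \left(\left(3 + \frac{9^{2}}{3}\right) - 93\right)^{2} = \left(\left(3 + \frac{1}{3} \cdot 81\right) - 93\right)^{2} = \left(\left(3 + 27\right) - 93\right)^{2} = \left(30 - 93\right)^{2} = \left(-63\right)^{2} = 3969$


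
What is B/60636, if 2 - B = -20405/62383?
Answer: 145171/3782655588 ≈ 3.8378e-5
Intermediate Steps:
B = 145171/62383 (B = 2 - (-20405)/62383 = 2 - 1*(-20405/62383) = 2 + 20405/62383 = 145171/62383 ≈ 2.3271)
B/60636 = (145171/62383)/60636 = (145171/62383)*(1/60636) = 145171/3782655588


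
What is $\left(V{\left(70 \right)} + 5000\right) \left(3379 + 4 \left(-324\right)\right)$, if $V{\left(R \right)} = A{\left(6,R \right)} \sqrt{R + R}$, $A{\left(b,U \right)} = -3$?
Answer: $10415000 - 12498 \sqrt{35} \approx 1.0341 \cdot 10^{7}$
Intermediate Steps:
$V{\left(R \right)} = - 3 \sqrt{2} \sqrt{R}$ ($V{\left(R \right)} = - 3 \sqrt{R + R} = - 3 \sqrt{2 R} = - 3 \sqrt{2} \sqrt{R}$)
$\left(V{\left(70 \right)} + 5000\right) \left(3379 + 4 \left(-324\right)\right) = \left(- 3 \sqrt{2} \sqrt{70} + 5000\right) \left(3379 + 4 \left(-324\right)\right) = \left(- 6 \sqrt{35} + 5000\right) \left(3379 - 1296\right) = \left(5000 - 6 \sqrt{35}\right) 2083 = 10415000 - 12498 \sqrt{35}$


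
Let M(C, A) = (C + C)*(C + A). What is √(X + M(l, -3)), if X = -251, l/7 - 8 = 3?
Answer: √11145 ≈ 105.57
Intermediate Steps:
l = 77 (l = 56 + 7*3 = 56 + 21 = 77)
M(C, A) = 2*C*(A + C) (M(C, A) = (2*C)*(A + C) = 2*C*(A + C))
√(X + M(l, -3)) = √(-251 + 2*77*(-3 + 77)) = √(-251 + 2*77*74) = √(-251 + 11396) = √11145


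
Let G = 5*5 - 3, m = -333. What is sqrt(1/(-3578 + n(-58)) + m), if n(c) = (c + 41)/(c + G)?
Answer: 3*I*sqrt(613724017361)/128791 ≈ 18.248*I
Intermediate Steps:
G = 22 (G = 25 - 3 = 22)
n(c) = (41 + c)/(22 + c) (n(c) = (c + 41)/(c + 22) = (41 + c)/(22 + c))
sqrt(1/(-3578 + n(-58)) + m) = sqrt(1/(-3578 + (41 - 58)/(22 - 58)) - 333) = sqrt(1/(-3578 - 17/(-36)) - 333) = sqrt(1/(-3578 - 1/36*(-17)) - 333) = sqrt(1/(-3578 + 17/36) - 333) = sqrt(1/(-128791/36) - 333) = sqrt(-36/128791 - 333) = sqrt(-42887439/128791) = 3*I*sqrt(613724017361)/128791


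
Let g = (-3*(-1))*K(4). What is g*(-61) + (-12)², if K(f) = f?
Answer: -588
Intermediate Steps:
g = 12 (g = -3*(-1)*4 = 3*4 = 12)
g*(-61) + (-12)² = 12*(-61) + (-12)² = -732 + 144 = -588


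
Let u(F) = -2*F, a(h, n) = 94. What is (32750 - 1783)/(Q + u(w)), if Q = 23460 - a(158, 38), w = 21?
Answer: 30967/23324 ≈ 1.3277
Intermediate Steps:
Q = 23366 (Q = 23460 - 1*94 = 23460 - 94 = 23366)
(32750 - 1783)/(Q + u(w)) = (32750 - 1783)/(23366 - 2*21) = 30967/(23366 - 42) = 30967/23324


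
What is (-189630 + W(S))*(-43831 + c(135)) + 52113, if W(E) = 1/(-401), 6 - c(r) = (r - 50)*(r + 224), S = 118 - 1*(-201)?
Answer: 5652955745853/401 ≈ 1.4097e+10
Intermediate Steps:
S = 319 (S = 118 + 201 = 319)
c(r) = 6 - (-50 + r)*(224 + r) (c(r) = 6 - (r - 50)*(r + 224) = 6 - (-50 + r)*(224 + r))
W(E) = -1/401
(-189630 + W(S))*(-43831 + c(135)) + 52113 = (-189630 - 1/401)*(-43831 + (11206 - 1*135² - 174*135)) + 52113 = -76041631*(-43831 + (11206 - 1*18225 - 23490))/401 + 52113 = -76041631*(-43831 + (11206 - 18225 - 23490))/401 + 52113 = -76041631*(-43831 - 30509)/401 + 52113 = -76041631/401*(-74340) + 52113 = 5652934848540/401 + 52113 = 5652955745853/401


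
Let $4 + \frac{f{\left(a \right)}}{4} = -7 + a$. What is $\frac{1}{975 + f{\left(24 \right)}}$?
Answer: $\frac{1}{1027} \approx 0.00097371$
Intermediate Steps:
$f{\left(a \right)} = -44 + 4 a$ ($f{\left(a \right)} = -16 + 4 \left(-7 + a\right) = -16 + \left(-28 + 4 a\right) = -44 + 4 a$)
$\frac{1}{975 + f{\left(24 \right)}} = \frac{1}{975 + \left(-44 + 4 \cdot 24\right)} = \frac{1}{975 + \left(-44 + 96\right)} = \frac{1}{975 + 52} = \frac{1}{1027}$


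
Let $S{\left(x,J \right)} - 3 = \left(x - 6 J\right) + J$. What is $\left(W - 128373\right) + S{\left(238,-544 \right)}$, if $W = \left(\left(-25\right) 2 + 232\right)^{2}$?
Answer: $-92288$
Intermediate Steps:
$S{\left(x,J \right)} = 3 + x - 5 J$ ($S{\left(x,J \right)} = 3 - \left(- x + 5 J\right) = 3 + x - 5 J$)
$W = 33124$ ($W = \left(-50 + 232\right)^{2} = 182^{2} = 33124$)
$\left(W - 128373\right) + S{\left(238,-544 \right)} = \left(33124 - 128373\right) + \left(3 + 238 - -2720\right) = -95249 + \left(3 + 238 + 2720\right) = -95249 + 2961 = -92288$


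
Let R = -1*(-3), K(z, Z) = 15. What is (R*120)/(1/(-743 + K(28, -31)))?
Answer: -262080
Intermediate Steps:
R = 3
(R*120)/(1/(-743 + K(28, -31))) = (3*120)/(1/(-743 + 15)) = 360/(1/(-728)) = 360/(-1/728) = 360*(-728) = -262080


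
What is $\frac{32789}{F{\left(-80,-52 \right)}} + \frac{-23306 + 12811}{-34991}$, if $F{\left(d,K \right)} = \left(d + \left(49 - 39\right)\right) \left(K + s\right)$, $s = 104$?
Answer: $- \frac{1109118099}{127367240} \approx -8.708$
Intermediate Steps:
$F{\left(d,K \right)} = \left(10 + d\right) \left(104 + K\right)$ ($F{\left(d,K \right)} = \left(d + \left(49 - 39\right)\right) \left(K + 104\right) = \left(d + \left(49 - 39\right)\right) \left(104 + K\right) = \left(d + 10\right) \left(104 + K\right) = \left(10 + d\right) \left(104 + K\right)$)
$\frac{32789}{F{\left(-80,-52 \right)}} + \frac{-23306 + 12811}{-34991} = \frac{32789}{1040 + 10 \left(-52\right) + 104 \left(-80\right) - -4160} + \frac{-23306 + 12811}{-34991} = \frac{32789}{1040 - 520 - 8320 + 4160} - - \frac{10495}{34991} = \frac{32789}{-3640} + \frac{10495}{34991} = 32789 \left(- \frac{1}{3640}\right) + \frac{10495}{34991} = - \frac{32789}{3640} + \frac{10495}{34991} = - \frac{1109118099}{127367240}$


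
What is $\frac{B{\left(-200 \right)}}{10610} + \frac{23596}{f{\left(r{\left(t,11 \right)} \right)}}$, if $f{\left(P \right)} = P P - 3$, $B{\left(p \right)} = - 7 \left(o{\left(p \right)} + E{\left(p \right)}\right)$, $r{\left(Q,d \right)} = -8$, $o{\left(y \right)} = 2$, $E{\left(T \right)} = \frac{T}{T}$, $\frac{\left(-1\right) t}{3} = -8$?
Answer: $\frac{250352279}{647210} \approx 386.82$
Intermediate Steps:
$t = 24$ ($t = \left(-3\right) \left(-8\right) = 24$)
$E{\left(T \right)} = 1$
$B{\left(p \right)} = -21$ ($B{\left(p \right)} = - 7 \left(2 + 1\right) = \left(-7\right) 3 = -21$)
$f{\left(P \right)} = -3 + P^{2}$ ($f{\left(P \right)} = P^{2} - 3 = -3 + P^{2}$)
$\frac{B{\left(-200 \right)}}{10610} + \frac{23596}{f{\left(r{\left(t,11 \right)} \right)}} = - \frac{21}{10610} + \frac{23596}{-3 + \left(-8\right)^{2}} = \left(-21\right) \frac{1}{10610} + \frac{23596}{-3 + 64} = - \frac{21}{10610} + \frac{23596}{61} = \frac{250352279}{647210}$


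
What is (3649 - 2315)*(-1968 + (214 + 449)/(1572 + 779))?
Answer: -6171224070/2351 ≈ -2.6249e+6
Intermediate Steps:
(3649 - 2315)*(-1968 + (214 + 449)/(1572 + 779)) = 1334*(-1968 + 663/2351) = 1334*(-4626105/2351) = -6171224070/2351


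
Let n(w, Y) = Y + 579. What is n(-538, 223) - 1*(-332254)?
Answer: 333056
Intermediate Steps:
n(w, Y) = 579 + Y
n(-538, 223) - 1*(-332254) = (579 + 223) - 1*(-332254) = 802 + 332254 = 333056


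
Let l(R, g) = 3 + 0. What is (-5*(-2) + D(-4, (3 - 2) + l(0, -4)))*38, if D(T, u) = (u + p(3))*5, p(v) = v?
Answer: 1710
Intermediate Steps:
l(R, g) = 3
D(T, u) = 15 + 5*u (D(T, u) = (u + 3)*5 = (3 + u)*5 = 15 + 5*u)
(-5*(-2) + D(-4, (3 - 2) + l(0, -4)))*38 = (-5*(-2) + (15 + 5*((3 - 2) + 3)))*38 = (10 + (15 + 5*(1 + 3)))*38 = (10 + (15 + 5*4))*38 = (10 + (15 + 20))*38 = (10 + 35)*38 = 45*38 = 1710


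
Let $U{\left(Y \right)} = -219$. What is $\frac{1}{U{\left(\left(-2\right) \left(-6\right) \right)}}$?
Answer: $- \frac{1}{219} \approx -0.0045662$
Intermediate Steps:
$\frac{1}{U{\left(\left(-2\right) \left(-6\right) \right)}} = \frac{1}{-219} = - \frac{1}{219}$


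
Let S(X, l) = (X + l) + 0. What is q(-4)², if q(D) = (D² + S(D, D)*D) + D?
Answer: 1936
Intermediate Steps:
S(X, l) = X + l
q(D) = D + 3*D² (q(D) = (D² + (D + D)*D) + D = (D² + (2*D)*D) + D = (D² + 2*D²) + D = 3*D² + D = D + 3*D²)
q(-4)² = (-4*(1 + 3*(-4)))² = (-4*(1 - 12))² = (-4*(-11))² = 44² = 1936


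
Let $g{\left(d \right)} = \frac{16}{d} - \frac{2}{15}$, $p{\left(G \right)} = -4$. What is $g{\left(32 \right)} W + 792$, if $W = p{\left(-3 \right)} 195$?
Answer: $506$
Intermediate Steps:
$W = -780$ ($W = \left(-4\right) 195 = -780$)
$g{\left(d \right)} = - \frac{2}{15} + \frac{16}{d}$ ($g{\left(d \right)} = \frac{16}{d} - \frac{2}{15} = - \frac{2}{15} + \frac{16}{d}$)
$g{\left(32 \right)} W + 792 = \left(- \frac{2}{15} + \frac{16}{32}\right) \left(-780\right) + 792 = \left(- \frac{2}{15} + 16 \cdot \frac{1}{32}\right) \left(-780\right) + 792 = \left(- \frac{2}{15} + \frac{1}{2}\right) \left(-780\right) + 792 = \frac{11}{30} \left(-780\right) + 792 = -286 + 792 = 506$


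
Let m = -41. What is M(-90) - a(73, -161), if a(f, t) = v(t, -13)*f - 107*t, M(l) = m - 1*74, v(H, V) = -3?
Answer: -17123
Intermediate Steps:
M(l) = -115 (M(l) = -41 - 1*74 = -41 - 74 = -115)
a(f, t) = -107*t - 3*f (a(f, t) = -3*f - 107*t = -107*t - 3*f)
M(-90) - a(73, -161) = -115 - (-107*(-161) - 3*73) = -115 - (17227 - 219) = -115 - 1*17008 = -115 - 17008 = -17123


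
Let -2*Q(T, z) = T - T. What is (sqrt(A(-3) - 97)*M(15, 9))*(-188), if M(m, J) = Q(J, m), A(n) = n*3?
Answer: 0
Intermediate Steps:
Q(T, z) = 0 (Q(T, z) = -(T - T)/2 = -1/2*0 = 0)
A(n) = 3*n
M(m, J) = 0
(sqrt(A(-3) - 97)*M(15, 9))*(-188) = (sqrt(3*(-3) - 97)*0)*(-188) = (sqrt(-9 - 97)*0)*(-188) = (sqrt(-106)*0)*(-188) = ((I*sqrt(106))*0)*(-188) = 0*(-188) = 0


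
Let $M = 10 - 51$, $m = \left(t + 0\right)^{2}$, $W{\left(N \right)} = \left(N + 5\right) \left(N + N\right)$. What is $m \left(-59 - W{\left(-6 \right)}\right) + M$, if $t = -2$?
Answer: $-325$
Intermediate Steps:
$W{\left(N \right)} = 2 N \left(5 + N\right)$ ($W{\left(N \right)} = \left(5 + N\right) 2 N = 2 N \left(5 + N\right)$)
$m = 4$ ($m = \left(-2 + 0\right)^{2} = \left(-2\right)^{2} = 4$)
$M = -41$
$m \left(-59 - W{\left(-6 \right)}\right) + M = 4 \left(-59 - 2 \left(-6\right) \left(5 - 6\right)\right) - 41 = 4 \left(-59 - 2 \left(-6\right) \left(-1\right)\right) - 41 = 4 \left(-59 - 12\right) - 41 = 4 \left(-71\right) - 41 = -284 - 41 = -325$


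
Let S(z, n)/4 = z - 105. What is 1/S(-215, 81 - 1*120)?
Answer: -1/1280 ≈ -0.00078125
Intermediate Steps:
S(z, n) = -420 + 4*z (S(z, n) = 4*(z - 105) = 4*(-105 + z) = -420 + 4*z)
1/S(-215, 81 - 1*120) = 1/(-420 + 4*(-215)) = 1/(-420 - 860) = 1/(-1280) = -1/1280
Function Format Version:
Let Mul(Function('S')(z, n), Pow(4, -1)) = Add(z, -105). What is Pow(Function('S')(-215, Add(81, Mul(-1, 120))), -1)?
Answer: Rational(-1, 1280) ≈ -0.00078125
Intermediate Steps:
Function('S')(z, n) = Add(-420, Mul(4, z)) (Function('S')(z, n) = Mul(4, Add(z, -105)) = Mul(4, Add(-105, z)) = Add(-420, Mul(4, z)))
Pow(Function('S')(-215, Add(81, Mul(-1, 120))), -1) = Pow(Add(-420, Mul(4, -215)), -1) = Pow(Add(-420, -860), -1) = Pow(-1280, -1) = Rational(-1, 1280)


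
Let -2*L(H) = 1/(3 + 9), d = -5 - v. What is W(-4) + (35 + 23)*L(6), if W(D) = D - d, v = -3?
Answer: -53/12 ≈ -4.4167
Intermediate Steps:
d = -2 (d = -5 - 1*(-3) = -5 + 3 = -2)
L(H) = -1/24 (L(H) = -1/(2*(3 + 9)) = -½/12 = -½*1/12 = -1/24)
W(D) = 2 + D (W(D) = D - 1*(-2) = D + 2 = 2 + D)
W(-4) + (35 + 23)*L(6) = (2 - 4) + (35 + 23)*(-1/24) = -2 + 58*(-1/24) = -2 - 29/12 = -53/12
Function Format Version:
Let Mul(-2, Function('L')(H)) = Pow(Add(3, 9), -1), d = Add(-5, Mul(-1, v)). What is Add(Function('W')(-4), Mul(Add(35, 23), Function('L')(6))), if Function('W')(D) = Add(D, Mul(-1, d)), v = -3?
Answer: Rational(-53, 12) ≈ -4.4167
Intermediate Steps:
d = -2 (d = Add(-5, Mul(-1, -3)) = Add(-5, 3) = -2)
Function('L')(H) = Rational(-1, 24) (Function('L')(H) = Mul(Rational(-1, 2), Pow(Add(3, 9), -1)) = Mul(Rational(-1, 2), Pow(12, -1)) = Mul(Rational(-1, 2), Rational(1, 12)) = Rational(-1, 24))
Function('W')(D) = Add(2, D) (Function('W')(D) = Add(D, Mul(-1, -2)) = Add(D, 2) = Add(2, D))
Add(Function('W')(-4), Mul(Add(35, 23), Function('L')(6))) = Add(Add(2, -4), Mul(Add(35, 23), Rational(-1, 24))) = Add(-2, Mul(58, Rational(-1, 24))) = Add(-2, Rational(-29, 12)) = Rational(-53, 12)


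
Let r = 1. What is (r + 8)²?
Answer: 81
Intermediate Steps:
(r + 8)² = (1 + 8)² = 9² = 81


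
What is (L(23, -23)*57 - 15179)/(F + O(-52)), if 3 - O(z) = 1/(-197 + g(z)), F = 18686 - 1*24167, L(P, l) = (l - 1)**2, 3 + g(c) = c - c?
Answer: -3530600/1095599 ≈ -3.2225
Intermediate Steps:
g(c) = -3 (g(c) = -3 + (c - c) = -3 + 0 = -3)
L(P, l) = (-1 + l)**2
F = -5481 (F = 18686 - 24167 = -5481)
O(z) = 601/200 (O(z) = 3 - 1/(-197 - 3) = 3 - 1/(-200) = 3 - 1*(-1/200) = 3 + 1/200 = 601/200)
(L(23, -23)*57 - 15179)/(F + O(-52)) = ((-1 - 23)**2*57 - 15179)/(-5481 + 601/200) = ((-24)**2*57 - 15179)/(-1095599/200) = (576*57 - 15179)*(-200/1095599) = (32832 - 15179)*(-200/1095599) = 17653*(-200/1095599) = -3530600/1095599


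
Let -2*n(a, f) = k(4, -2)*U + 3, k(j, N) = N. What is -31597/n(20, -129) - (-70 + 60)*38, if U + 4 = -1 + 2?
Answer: 66614/9 ≈ 7401.6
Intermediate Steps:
U = -3 (U = -4 + (-1 + 2) = -4 + 1 = -3)
n(a, f) = -9/2 (n(a, f) = -(-2*(-3) + 3)/2 = -(6 + 3)/2 = -½*9 = -9/2)
-31597/n(20, -129) - (-70 + 60)*38 = -31597/(-9/2) - (-70 + 60)*38 = -31597*(-2/9) - (-10)*38 = 63194/9 - 1*(-380) = 63194/9 + 380 = 66614/9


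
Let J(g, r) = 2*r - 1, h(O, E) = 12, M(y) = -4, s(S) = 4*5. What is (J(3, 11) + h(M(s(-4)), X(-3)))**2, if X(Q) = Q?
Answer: 1089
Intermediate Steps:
s(S) = 20
J(g, r) = -1 + 2*r
(J(3, 11) + h(M(s(-4)), X(-3)))**2 = ((-1 + 2*11) + 12)**2 = ((-1 + 22) + 12)**2 = (21 + 12)**2 = 33**2 = 1089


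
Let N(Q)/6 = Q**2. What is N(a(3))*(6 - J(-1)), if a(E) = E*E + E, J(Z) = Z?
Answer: 6048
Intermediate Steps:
a(E) = E + E**2 (a(E) = E**2 + E = E + E**2)
N(Q) = 6*Q**2
N(a(3))*(6 - J(-1)) = (6*(3*(1 + 3))**2)*(6 - 1*(-1)) = (6*(3*4)**2)*(6 + 1) = (6*12**2)*7 = (6*144)*7 = 864*7 = 6048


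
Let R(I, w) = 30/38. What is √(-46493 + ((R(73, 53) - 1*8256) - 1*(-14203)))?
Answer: I*√14636821/19 ≈ 201.36*I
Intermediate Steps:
R(I, w) = 15/19 (R(I, w) = 30*(1/38) = 15/19)
√(-46493 + ((R(73, 53) - 1*8256) - 1*(-14203))) = √(-46493 + ((15/19 - 1*8256) - 1*(-14203))) = √(-46493 + ((15/19 - 8256) + 14203)) = √(-46493 + (-156849/19 + 14203)) = √(-46493 + 113008/19) = √(-770359/19) = I*√14636821/19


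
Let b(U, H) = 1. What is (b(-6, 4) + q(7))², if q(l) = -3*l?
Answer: 400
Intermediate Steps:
(b(-6, 4) + q(7))² = (1 - 3*7)² = (1 - 21)² = (-20)² = 400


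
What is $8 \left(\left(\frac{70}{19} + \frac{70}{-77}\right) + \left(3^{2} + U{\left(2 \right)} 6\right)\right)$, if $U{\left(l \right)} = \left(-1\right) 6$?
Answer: $- \frac{40504}{209} \approx -193.8$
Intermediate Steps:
$U{\left(l \right)} = -6$
$8 \left(\left(\frac{70}{19} + \frac{70}{-77}\right) + \left(3^{2} + U{\left(2 \right)} 6\right)\right) = 8 \left(\left(\frac{70}{19} + \frac{70}{-77}\right) + \left(3^{2} - 36\right)\right) = 8 \left(\left(70 \cdot \frac{1}{19} + 70 \left(- \frac{1}{77}\right)\right) + \left(9 - 36\right)\right) = 8 \left(\left(\frac{70}{19} - \frac{10}{11}\right) - 27\right) = 8 \left(\frac{580}{209} - 27\right) = 8 \left(- \frac{5063}{209}\right) = - \frac{40504}{209}$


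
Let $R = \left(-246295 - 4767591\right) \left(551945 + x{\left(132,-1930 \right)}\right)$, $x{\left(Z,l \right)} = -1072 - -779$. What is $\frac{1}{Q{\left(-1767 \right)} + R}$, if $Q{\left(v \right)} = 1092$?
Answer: $- \frac{1}{2765920238580} \approx -3.6154 \cdot 10^{-13}$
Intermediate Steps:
$x{\left(Z,l \right)} = -293$ ($x{\left(Z,l \right)} = -1072 + 779 = -293$)
$R = -2765920239672$ ($R = \left(-246295 - 4767591\right) \left(551945 - 293\right) = \left(-5013886\right) 551652 = -2765920239672$)
$\frac{1}{Q{\left(-1767 \right)} + R} = \frac{1}{1092 - 2765920239672} = \frac{1}{-2765920238580} = - \frac{1}{2765920238580}$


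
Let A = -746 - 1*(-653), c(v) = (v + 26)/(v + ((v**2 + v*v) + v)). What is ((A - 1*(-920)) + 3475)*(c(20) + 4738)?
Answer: 1426817811/70 ≈ 2.0383e+7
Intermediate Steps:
c(v) = (26 + v)/(2*v + 2*v**2) (c(v) = (26 + v)/(v + ((v**2 + v**2) + v)) = (26 + v)/(v + (2*v**2 + v)) = (26 + v)/(v + (v + 2*v**2)) = (26 + v)/(2*v + 2*v**2))
A = -93 (A = -746 + 653 = -93)
((A - 1*(-920)) + 3475)*(c(20) + 4738) = ((-93 - 1*(-920)) + 3475)*((1/2)*(26 + 20)/(20*(1 + 20)) + 4738) = ((-93 + 920) + 3475)*((1/2)*(1/20)*46/21 + 4738) = (827 + 3475)*((1/2)*(1/20)*(1/21)*46 + 4738) = 4302*(23/420 + 4738) = 4302*(1989983/420) = 1426817811/70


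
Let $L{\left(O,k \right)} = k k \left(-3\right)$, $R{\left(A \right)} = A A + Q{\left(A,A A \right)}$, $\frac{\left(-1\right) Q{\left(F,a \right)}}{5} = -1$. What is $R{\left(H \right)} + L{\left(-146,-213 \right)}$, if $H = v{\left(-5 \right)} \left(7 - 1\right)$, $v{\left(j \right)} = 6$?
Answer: $-134806$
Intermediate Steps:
$Q{\left(F,a \right)} = 5$ ($Q{\left(F,a \right)} = \left(-5\right) \left(-1\right) = 5$)
$H = 36$ ($H = 6 \left(7 - 1\right) = 6 \cdot 6 = 36$)
$R{\left(A \right)} = 5 + A^{2}$ ($R{\left(A \right)} = A A + 5 = A^{2} + 5 = 5 + A^{2}$)
$L{\left(O,k \right)} = - 3 k^{2}$ ($L{\left(O,k \right)} = k^{2} \left(-3\right) = - 3 k^{2}$)
$R{\left(H \right)} + L{\left(-146,-213 \right)} = \left(5 + 36^{2}\right) - 3 \left(-213\right)^{2} = \left(5 + 1296\right) - 136107 = 1301 - 136107 = -134806$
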